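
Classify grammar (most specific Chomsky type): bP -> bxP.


LHS has context (more than one symbol) and |LHS| ≤ |RHS|
Classification: Type 1 (Context-Sensitive)


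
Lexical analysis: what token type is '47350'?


Pattern: digits only
Type: INTEGER_LITERAL


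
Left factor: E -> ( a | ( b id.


Common prefix: '('
Factored: E -> ( E', E' -> a | b id


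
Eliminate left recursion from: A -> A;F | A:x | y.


Left-recursive alternatives: A;F, A:x; non-recursive: y
Introduce A': A -> yA', A' -> ;FA' | :xA' | ε


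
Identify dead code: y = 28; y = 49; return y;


first assignment to y is overwritten before any read
Dead: 'y = 28'


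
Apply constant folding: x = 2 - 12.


2 - 12 = -10 at compile time
Optimized: x = -10


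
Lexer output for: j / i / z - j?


Scan left to right, longest-match per lexeme
Tokens: ID(j), OP(/), ID(i), OP(/), ID(z), OP(-), ID(j)


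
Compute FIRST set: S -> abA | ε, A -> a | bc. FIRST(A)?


Per alternative of A: FIRST(a) = {a}; FIRST(bc) = {b}
FIRST(A) = {a, b}


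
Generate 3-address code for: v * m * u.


Break into single-operator statements:
t1 = v * m
t2 = t1 * u


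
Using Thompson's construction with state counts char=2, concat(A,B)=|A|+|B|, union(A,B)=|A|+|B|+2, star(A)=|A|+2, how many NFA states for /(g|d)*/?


Syntax tree has 2 char leaf(s), 1 union(s), 1 star(s)
chars contribute 2×2 = 4; each union adds +2; each star adds +2
Total: 4 + 2 + 2 = 8 states


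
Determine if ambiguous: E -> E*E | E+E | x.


'x*x+x' has two parse trees (no precedence encoded between * and +)
Ambiguous


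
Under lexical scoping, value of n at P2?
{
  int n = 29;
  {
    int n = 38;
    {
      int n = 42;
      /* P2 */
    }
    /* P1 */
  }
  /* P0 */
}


n declared in the same block as P2
n = 42


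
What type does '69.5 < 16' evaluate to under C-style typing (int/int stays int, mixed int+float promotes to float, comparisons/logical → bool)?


Operand types: float < int
Rule: comparison yields bool
Result type: bool


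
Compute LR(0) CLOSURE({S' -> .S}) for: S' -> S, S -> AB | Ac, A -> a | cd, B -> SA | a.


Start: S' -> .S
For each item with dot before a nonterminal B, add B -> .γ for every B-production
Closure: [S' -> .S, S -> .AB, S -> .Ac, A -> .a, A -> .cd]


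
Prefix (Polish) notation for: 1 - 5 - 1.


left-to-right (same/higher precedence on left): tree is (- (- 1 5) 1)
Prefix: - - 1 5 1


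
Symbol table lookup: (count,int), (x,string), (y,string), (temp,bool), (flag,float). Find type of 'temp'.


Lookup 'temp' → type bool


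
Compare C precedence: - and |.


'-' is additive (level 9); '|' is bitwise OR (level 3)
Higher level binds tighter
'-' has higher precedence than '|'


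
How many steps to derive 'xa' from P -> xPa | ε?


Derivation: P => xPa => xa
Steps: 2


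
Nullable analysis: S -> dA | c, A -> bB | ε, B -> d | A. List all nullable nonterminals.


A nonterminal is nullable iff some alternative derives ε (directly, or every symbol in it is nullable)
Nullable: {A, B}


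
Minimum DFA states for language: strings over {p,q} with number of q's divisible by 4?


Track (count of q) mod 4: states 0..3, accept at 0
Minimal DFA: 4 states


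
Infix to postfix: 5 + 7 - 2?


Left to right (same or higher precedence on left)
Postfix: 5 7 + 2 -


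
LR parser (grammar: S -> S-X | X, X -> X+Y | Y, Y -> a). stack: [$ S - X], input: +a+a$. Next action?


'+' can extend X; shift to build X -> X+Y
Action: shift


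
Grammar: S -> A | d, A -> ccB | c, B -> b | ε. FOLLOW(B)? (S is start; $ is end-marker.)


$ ∈ FOLLOW(S). For each A -> αBβ: add FIRST(β)\{ε} to FOLLOW(B); if β nullable, add FOLLOW(A).
FOLLOW(B) = {$}


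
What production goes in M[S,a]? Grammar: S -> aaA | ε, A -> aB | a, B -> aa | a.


For [S, a]: 'a' ∈ FIRST(aaA)
Entry: S -> aaA


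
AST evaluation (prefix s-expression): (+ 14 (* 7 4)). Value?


Evaluate inner: (* 7 4) = 28
Evaluate root: (+ 14 28) = 42
Result: 42


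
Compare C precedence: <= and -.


'-' is additive (level 9); '<=' is relational (level 7)
Higher level binds tighter
'-' has higher precedence than '<='


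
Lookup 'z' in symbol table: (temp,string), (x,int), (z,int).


Lookup 'z' → type int


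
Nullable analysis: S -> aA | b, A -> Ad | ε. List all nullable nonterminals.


A nonterminal is nullable iff some alternative derives ε (directly, or every symbol in it is nullable)
Nullable: {A}


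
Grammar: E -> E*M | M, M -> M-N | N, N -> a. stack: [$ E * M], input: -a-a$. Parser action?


'-' can extend M; shift to build M -> M-N
Action: shift


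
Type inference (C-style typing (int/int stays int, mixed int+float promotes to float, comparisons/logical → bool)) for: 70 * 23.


Operand types: int * int
Rule: mixed int/float promotes to float; int/int stays int
Result type: int


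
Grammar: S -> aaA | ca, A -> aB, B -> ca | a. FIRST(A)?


Per alternative of A: FIRST(aB) = {a}
FIRST(A) = {a}


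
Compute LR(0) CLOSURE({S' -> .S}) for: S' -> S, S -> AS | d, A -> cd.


Start: S' -> .S
For each item with dot before a nonterminal B, add B -> .γ for every B-production
Closure: [S' -> .S, S -> .AS, S -> .d, A -> .cd]


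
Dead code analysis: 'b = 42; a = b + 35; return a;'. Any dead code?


b is read by a's definition; a is returned
No dead code


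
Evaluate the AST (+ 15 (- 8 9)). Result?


Evaluate inner: (- 8 9) = -1
Evaluate root: (+ 15 -1) = 14
Result: 14


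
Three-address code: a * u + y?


Break into single-operator statements:
t1 = a * u
t2 = t1 + y


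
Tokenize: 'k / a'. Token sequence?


Scan left to right, longest-match per lexeme
Tokens: ID(k), OP(/), ID(a)


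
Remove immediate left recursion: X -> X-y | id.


Left-recursive alternatives: X-y; non-recursive: id
Introduce X': X -> idX', X' -> -yX' | ε


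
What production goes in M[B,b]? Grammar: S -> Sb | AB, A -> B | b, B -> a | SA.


For [B, b]: 'b' ∈ FIRST(SA)
Entry: B -> SA


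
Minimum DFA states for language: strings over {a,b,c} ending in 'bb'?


Track the longest suffix of input matching a prefix of 'bb': 3 classes (prefixes of length 0..2)
Minimal DFA: 3 states


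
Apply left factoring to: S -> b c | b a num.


Common prefix: 'b'
Factored: S -> b S', S' -> c | a num


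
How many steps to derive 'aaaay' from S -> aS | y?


Derivation: S => aS => aaS => aaaS => aaaaS => aaaay
Steps: 5


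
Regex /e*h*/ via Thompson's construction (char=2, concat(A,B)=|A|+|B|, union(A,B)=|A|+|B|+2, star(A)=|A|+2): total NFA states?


Syntax tree has 2 char leaf(s), 0 union(s), 2 star(s)
chars contribute 2×2 = 4; each union adds +2; each star adds +2
Total: 4 + 0 + 4 = 8 states


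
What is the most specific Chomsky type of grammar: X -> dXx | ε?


Single nonterminal LHS, but d^n x^n is not regular
Classification: Type 2 (Context-Free)


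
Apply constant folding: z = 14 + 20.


14 + 20 = 34 at compile time
Optimized: z = 34


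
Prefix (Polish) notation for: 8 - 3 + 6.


left-to-right (same/higher precedence on left): tree is (+ (- 8 3) 6)
Prefix: + - 8 3 6


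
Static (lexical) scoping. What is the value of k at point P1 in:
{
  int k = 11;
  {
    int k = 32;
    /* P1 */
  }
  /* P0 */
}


k declared in the same block as P1
k = 32


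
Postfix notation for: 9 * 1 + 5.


Left to right (same or higher precedence on left)
Postfix: 9 1 * 5 +


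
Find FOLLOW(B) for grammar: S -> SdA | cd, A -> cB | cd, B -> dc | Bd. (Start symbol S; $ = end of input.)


$ ∈ FOLLOW(S). For each A -> αBβ: add FIRST(β)\{ε} to FOLLOW(B); if β nullable, add FOLLOW(A).
FOLLOW(B) = {$, d}


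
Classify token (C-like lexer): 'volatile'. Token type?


Pattern: reserved word
Type: KEYWORD


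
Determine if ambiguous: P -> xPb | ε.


balanced x^n…b^n: each string has a unique parse
Unambiguous


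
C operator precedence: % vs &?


'%' is multiplicative (level 10); '&' is bitwise AND (level 5)
Higher level binds tighter
'%' has higher precedence than '&'


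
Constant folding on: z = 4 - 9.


4 - 9 = -5 at compile time
Optimized: z = -5


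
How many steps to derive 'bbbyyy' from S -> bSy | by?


Derivation: S => bSy => bbSyy => bbbyyy
Steps: 3


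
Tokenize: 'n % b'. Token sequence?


Scan left to right, longest-match per lexeme
Tokens: ID(n), OP(%), ID(b)


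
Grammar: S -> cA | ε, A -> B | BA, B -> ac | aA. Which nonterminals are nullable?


A nonterminal is nullable iff some alternative derives ε (directly, or every symbol in it is nullable)
Nullable: {S}


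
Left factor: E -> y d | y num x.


Common prefix: 'y'
Factored: E -> y E', E' -> d | num x


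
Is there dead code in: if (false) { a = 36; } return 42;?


condition is constant false, so the whole block is unreachable
Dead: 'if (false) { a = 36; }'


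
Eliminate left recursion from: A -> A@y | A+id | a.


Left-recursive alternatives: A@y, A+id; non-recursive: a
Introduce A': A -> aA', A' -> @yA' | +idA' | ε


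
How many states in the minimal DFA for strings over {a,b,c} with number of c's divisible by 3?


Track (count of c) mod 3: states 0..2, accept at 0
Minimal DFA: 3 states


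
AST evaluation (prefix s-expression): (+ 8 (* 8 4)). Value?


Evaluate inner: (* 8 4) = 32
Evaluate root: (+ 8 32) = 40
Result: 40


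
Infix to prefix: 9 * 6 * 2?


left-to-right (same/higher precedence on left): tree is (* (* 9 6) 2)
Prefix: * * 9 6 2


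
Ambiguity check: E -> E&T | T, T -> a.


precedence layered via separate nonterminal T: deterministic
Unambiguous


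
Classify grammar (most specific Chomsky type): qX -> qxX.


LHS has context (more than one symbol) and |LHS| ≤ |RHS|
Classification: Type 1 (Context-Sensitive)


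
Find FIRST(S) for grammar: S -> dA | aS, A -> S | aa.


Per alternative of S: FIRST(dA) = {d}; FIRST(aS) = {a}
FIRST(S) = {a, d}


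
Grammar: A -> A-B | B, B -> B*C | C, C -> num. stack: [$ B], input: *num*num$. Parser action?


shift '*' to continue B -> B*C
Action: shift


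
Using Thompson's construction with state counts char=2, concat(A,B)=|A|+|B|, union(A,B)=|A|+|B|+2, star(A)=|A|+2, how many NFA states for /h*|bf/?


Syntax tree has 3 char leaf(s), 1 union(s), 1 star(s)
chars contribute 3×2 = 6; each union adds +2; each star adds +2
Total: 6 + 2 + 2 = 10 states


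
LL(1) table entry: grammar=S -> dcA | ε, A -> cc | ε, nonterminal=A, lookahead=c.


For [A, c]: 'c' ∈ FIRST(cc)
Entry: A -> cc


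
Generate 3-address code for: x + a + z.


Break into single-operator statements:
t1 = x + a
t2 = t1 + z


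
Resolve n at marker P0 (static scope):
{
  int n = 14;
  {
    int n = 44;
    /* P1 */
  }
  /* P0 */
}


n declared in the same block as P0
n = 14


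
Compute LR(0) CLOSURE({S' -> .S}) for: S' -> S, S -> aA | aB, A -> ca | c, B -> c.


Start: S' -> .S
For each item with dot before a nonterminal B, add B -> .γ for every B-production
Closure: [S' -> .S, S -> .aA, S -> .aB]


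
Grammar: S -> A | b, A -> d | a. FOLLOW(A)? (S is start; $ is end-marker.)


$ ∈ FOLLOW(S). For each A -> αBβ: add FIRST(β)\{ε} to FOLLOW(B); if β nullable, add FOLLOW(A).
FOLLOW(A) = {$}


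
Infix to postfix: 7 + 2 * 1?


* has higher precedence, evaluate 2*1 first
Postfix: 7 2 1 * +


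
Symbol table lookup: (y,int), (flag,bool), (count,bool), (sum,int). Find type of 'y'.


Lookup 'y' → type int


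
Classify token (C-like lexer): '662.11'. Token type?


Pattern: digits with a decimal point
Type: FLOAT_LITERAL


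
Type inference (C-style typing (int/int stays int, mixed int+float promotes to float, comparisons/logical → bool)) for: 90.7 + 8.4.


Operand types: float + float
Rule: mixed int/float promotes to float; int/int stays int
Result type: float


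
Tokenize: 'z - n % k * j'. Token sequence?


Scan left to right, longest-match per lexeme
Tokens: ID(z), OP(-), ID(n), OP(%), ID(k), OP(*), ID(j)


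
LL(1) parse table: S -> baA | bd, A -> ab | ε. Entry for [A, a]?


For [A, a]: 'a' ∈ FIRST(ab)
Entry: A -> ab


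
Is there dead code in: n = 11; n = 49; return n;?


first assignment to n is overwritten before any read
Dead: 'n = 11'


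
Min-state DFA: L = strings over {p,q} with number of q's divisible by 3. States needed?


Track (count of q) mod 3: states 0..2, accept at 0
Minimal DFA: 3 states


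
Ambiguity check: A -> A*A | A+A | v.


'v*v+v' has two parse trees (no precedence encoded between * and +)
Ambiguous


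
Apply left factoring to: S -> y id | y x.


Common prefix: 'y'
Factored: S -> y S', S' -> id | x


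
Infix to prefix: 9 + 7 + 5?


left-to-right (same/higher precedence on left): tree is (+ (+ 9 7) 5)
Prefix: + + 9 7 5


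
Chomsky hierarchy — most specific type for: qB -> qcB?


LHS has context (more than one symbol) and |LHS| ≤ |RHS|
Classification: Type 1 (Context-Sensitive)


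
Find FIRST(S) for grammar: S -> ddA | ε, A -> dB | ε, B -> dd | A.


Per alternative of S: FIRST(ddA) = {d}; FIRST(ε) = {ε}
FIRST(S) = {d, ε}


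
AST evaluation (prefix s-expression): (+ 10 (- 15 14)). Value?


Evaluate inner: (- 15 14) = 1
Evaluate root: (+ 10 1) = 11
Result: 11


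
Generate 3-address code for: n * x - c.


Break into single-operator statements:
t1 = n * x
t2 = t1 - c


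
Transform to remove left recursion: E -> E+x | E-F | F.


Left-recursive alternatives: E+x, E-F; non-recursive: F
Introduce E': E -> FE', E' -> +xE' | -FE' | ε


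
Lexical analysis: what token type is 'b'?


Pattern: letter/underscore followed by alphanumerics, not a keyword
Type: IDENTIFIER


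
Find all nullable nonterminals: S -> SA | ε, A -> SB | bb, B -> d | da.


A nonterminal is nullable iff some alternative derives ε (directly, or every symbol in it is nullable)
Nullable: {S}


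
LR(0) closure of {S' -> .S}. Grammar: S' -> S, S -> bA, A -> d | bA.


Start: S' -> .S
For each item with dot before a nonterminal B, add B -> .γ for every B-production
Closure: [S' -> .S, S -> .bA]


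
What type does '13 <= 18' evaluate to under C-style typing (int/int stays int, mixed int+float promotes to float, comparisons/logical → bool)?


Operand types: int <= int
Rule: comparison yields bool
Result type: bool


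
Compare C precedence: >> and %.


'%' is multiplicative (level 10); '>>' is shift (level 8)
Higher level binds tighter
'%' has higher precedence than '>>'


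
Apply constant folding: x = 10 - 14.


10 - 14 = -4 at compile time
Optimized: x = -4


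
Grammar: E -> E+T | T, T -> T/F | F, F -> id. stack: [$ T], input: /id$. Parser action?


shift '/' to continue T -> T/F
Action: shift


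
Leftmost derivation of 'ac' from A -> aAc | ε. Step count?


Derivation: A => aAc => ac
Steps: 2


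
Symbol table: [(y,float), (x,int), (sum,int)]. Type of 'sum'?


Lookup 'sum' → type int


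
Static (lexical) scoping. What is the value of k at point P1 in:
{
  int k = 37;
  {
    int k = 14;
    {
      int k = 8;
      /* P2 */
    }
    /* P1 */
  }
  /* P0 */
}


k declared in the same block as P1
k = 14


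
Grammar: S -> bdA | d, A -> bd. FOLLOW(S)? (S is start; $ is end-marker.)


$ ∈ FOLLOW(S). For each A -> αBβ: add FIRST(β)\{ε} to FOLLOW(B); if β nullable, add FOLLOW(A).
FOLLOW(S) = {$}


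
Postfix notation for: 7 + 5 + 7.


Left to right (same or higher precedence on left)
Postfix: 7 5 + 7 +


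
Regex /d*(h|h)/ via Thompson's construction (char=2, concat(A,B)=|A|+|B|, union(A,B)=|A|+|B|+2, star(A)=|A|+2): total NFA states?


Syntax tree has 3 char leaf(s), 1 union(s), 1 star(s)
chars contribute 3×2 = 6; each union adds +2; each star adds +2
Total: 6 + 2 + 2 = 10 states


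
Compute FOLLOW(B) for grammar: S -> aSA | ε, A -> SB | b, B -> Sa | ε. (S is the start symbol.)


$ ∈ FOLLOW(S). For each A -> αBβ: add FIRST(β)\{ε} to FOLLOW(B); if β nullable, add FOLLOW(A).
FOLLOW(B) = {$, a, b}


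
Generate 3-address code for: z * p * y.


Break into single-operator statements:
t1 = z * p
t2 = t1 * y


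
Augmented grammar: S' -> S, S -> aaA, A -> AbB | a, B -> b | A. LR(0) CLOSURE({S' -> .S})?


Start: S' -> .S
For each item with dot before a nonterminal B, add B -> .γ for every B-production
Closure: [S' -> .S, S -> .aaA]


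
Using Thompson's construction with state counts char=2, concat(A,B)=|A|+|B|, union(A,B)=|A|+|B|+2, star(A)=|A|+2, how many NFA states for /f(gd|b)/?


Syntax tree has 4 char leaf(s), 1 union(s), 0 star(s)
chars contribute 4×2 = 8; each union adds +2; each star adds +2
Total: 8 + 2 + 0 = 10 states


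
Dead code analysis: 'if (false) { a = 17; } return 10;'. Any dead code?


condition is constant false, so the whole block is unreachable
Dead: 'if (false) { a = 17; }'


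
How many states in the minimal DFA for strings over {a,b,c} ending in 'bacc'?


Track the longest suffix of input matching a prefix of 'bacc': 5 classes (prefixes of length 0..4)
Minimal DFA: 5 states


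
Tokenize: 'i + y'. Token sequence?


Scan left to right, longest-match per lexeme
Tokens: ID(i), OP(+), ID(y)


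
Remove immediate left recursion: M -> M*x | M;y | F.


Left-recursive alternatives: M*x, M;y; non-recursive: F
Introduce M': M -> FM', M' -> *xM' | ;yM' | ε


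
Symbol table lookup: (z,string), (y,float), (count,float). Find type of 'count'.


Lookup 'count' → type float


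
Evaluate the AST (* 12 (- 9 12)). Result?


Evaluate inner: (- 9 12) = -3
Evaluate root: (* 12 -3) = -36
Result: -36


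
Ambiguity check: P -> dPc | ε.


balanced d^n…c^n: each string has a unique parse
Unambiguous


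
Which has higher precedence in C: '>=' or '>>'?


'>>' is shift (level 8); '>=' is relational (level 7)
Higher level binds tighter
'>>' has higher precedence than '>='


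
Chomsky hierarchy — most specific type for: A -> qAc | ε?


Single nonterminal LHS, but q^n c^n is not regular
Classification: Type 2 (Context-Free)


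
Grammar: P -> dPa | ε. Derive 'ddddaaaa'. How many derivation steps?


Derivation: P => dPa => ddPaa => dddPaaa => ddddPaaaa => ddddaaaa
Steps: 5


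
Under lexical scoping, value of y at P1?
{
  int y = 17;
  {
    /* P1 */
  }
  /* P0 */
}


P1's block does not declare y; resolves to the enclosing declaration at depth 0
y = 17


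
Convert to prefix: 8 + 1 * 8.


'*' binds tighter: tree is (+ 8 (* 1 8))
Prefix: + 8 * 1 8


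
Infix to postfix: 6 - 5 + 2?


Left to right (same or higher precedence on left)
Postfix: 6 5 - 2 +


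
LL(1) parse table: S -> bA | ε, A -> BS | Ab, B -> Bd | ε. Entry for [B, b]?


For [B, b]: ε is nullable and 'b' ∈ FOLLOW(B)
Entry: B -> ε


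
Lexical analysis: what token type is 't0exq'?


Pattern: letter/underscore followed by alphanumerics, not a keyword
Type: IDENTIFIER


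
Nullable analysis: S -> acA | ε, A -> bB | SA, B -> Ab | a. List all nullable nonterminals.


A nonterminal is nullable iff some alternative derives ε (directly, or every symbol in it is nullable)
Nullable: {S}


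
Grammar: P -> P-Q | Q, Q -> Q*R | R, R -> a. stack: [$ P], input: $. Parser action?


start symbol P on stack, input exhausted
Action: accept


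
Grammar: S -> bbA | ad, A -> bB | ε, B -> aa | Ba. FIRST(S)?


Per alternative of S: FIRST(bbA) = {b}; FIRST(ad) = {a}
FIRST(S) = {a, b}


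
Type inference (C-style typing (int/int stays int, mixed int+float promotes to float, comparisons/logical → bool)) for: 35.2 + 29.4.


Operand types: float + float
Rule: mixed int/float promotes to float; int/int stays int
Result type: float


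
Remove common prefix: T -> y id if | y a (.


Common prefix: 'y'
Factored: T -> y T', T' -> id if | a (


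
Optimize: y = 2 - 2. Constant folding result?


2 - 2 = 0 at compile time
Optimized: y = 0


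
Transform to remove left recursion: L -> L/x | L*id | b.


Left-recursive alternatives: L/x, L*id; non-recursive: b
Introduce L': L -> bL', L' -> /xL' | *idL' | ε


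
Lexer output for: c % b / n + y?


Scan left to right, longest-match per lexeme
Tokens: ID(c), OP(%), ID(b), OP(/), ID(n), OP(+), ID(y)


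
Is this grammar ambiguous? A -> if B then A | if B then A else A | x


dangling else: 'if B then if B then x else x' parses two ways
Ambiguous


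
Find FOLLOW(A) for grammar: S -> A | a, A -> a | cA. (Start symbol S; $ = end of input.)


$ ∈ FOLLOW(S). For each A -> αBβ: add FIRST(β)\{ε} to FOLLOW(B); if β nullable, add FOLLOW(A).
FOLLOW(A) = {$}


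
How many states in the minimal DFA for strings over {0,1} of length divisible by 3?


Track length mod 3: states 0..2, accept at 0
Minimal DFA: 3 states


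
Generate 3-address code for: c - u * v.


Break into single-operator statements:
t1 = u * v
t2 = c - t1


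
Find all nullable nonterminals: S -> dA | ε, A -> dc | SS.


A nonterminal is nullable iff some alternative derives ε (directly, or every symbol in it is nullable)
Nullable: {A, S}


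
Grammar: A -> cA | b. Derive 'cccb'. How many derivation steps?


Derivation: A => cA => ccA => cccA => cccb
Steps: 4


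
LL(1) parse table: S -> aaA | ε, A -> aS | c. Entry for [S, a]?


For [S, a]: 'a' ∈ FIRST(aaA)
Entry: S -> aaA


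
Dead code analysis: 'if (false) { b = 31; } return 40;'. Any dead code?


condition is constant false, so the whole block is unreachable
Dead: 'if (false) { b = 31; }'


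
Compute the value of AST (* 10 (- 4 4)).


Evaluate inner: (- 4 4) = 0
Evaluate root: (* 10 0) = 0
Result: 0


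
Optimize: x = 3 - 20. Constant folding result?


3 - 20 = -17 at compile time
Optimized: x = -17


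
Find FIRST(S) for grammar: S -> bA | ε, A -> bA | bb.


Per alternative of S: FIRST(bA) = {b}; FIRST(ε) = {ε}
FIRST(S) = {b, ε}


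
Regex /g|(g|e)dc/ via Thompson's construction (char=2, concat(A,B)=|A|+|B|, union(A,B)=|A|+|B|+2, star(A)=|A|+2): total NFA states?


Syntax tree has 5 char leaf(s), 2 union(s), 0 star(s)
chars contribute 5×2 = 10; each union adds +2; each star adds +2
Total: 10 + 4 + 0 = 14 states


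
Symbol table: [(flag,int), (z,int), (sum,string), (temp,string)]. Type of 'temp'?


Lookup 'temp' → type string


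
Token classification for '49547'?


Pattern: digits only
Type: INTEGER_LITERAL


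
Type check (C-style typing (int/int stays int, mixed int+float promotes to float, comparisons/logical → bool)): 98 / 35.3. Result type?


Operand types: int / float
Rule: mixed int/float promotes to float; int/int stays int
Result type: float


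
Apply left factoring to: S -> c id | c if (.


Common prefix: 'c'
Factored: S -> c S', S' -> id | if (


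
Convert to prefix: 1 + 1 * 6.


'*' binds tighter: tree is (+ 1 (* 1 6))
Prefix: + 1 * 1 6


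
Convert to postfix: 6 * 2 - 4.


Left to right (same or higher precedence on left)
Postfix: 6 2 * 4 -


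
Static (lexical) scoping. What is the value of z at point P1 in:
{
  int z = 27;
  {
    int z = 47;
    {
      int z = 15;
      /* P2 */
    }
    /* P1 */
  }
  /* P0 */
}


z declared in the same block as P1
z = 47


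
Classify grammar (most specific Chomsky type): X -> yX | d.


Right-linear: every RHS is a terminal or a terminal followed by one nonterminal
Classification: Type 3 (Regular)


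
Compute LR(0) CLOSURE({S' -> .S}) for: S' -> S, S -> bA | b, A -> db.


Start: S' -> .S
For each item with dot before a nonterminal B, add B -> .γ for every B-production
Closure: [S' -> .S, S -> .bA, S -> .b]


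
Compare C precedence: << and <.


'<<' is shift (level 8); '<' is relational (level 7)
Higher level binds tighter
'<<' has higher precedence than '<'


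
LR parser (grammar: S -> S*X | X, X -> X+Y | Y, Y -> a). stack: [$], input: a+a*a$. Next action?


no handle on stack; shift 'a'
Action: shift


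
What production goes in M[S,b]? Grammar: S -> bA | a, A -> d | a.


For [S, b]: 'b' ∈ FIRST(bA)
Entry: S -> bA


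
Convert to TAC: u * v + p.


Break into single-operator statements:
t1 = u * v
t2 = t1 + p


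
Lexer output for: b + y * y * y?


Scan left to right, longest-match per lexeme
Tokens: ID(b), OP(+), ID(y), OP(*), ID(y), OP(*), ID(y)


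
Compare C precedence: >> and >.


'>>' is shift (level 8); '>' is relational (level 7)
Higher level binds tighter
'>>' has higher precedence than '>'


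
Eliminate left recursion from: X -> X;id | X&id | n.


Left-recursive alternatives: X;id, X&id; non-recursive: n
Introduce X': X -> nX', X' -> ;idX' | &idX' | ε


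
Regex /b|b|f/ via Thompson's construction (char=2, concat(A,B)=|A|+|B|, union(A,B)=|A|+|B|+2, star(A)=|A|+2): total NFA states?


Syntax tree has 3 char leaf(s), 2 union(s), 0 star(s)
chars contribute 3×2 = 6; each union adds +2; each star adds +2
Total: 6 + 4 + 0 = 10 states


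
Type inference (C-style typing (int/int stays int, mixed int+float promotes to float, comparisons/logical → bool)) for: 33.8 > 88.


Operand types: float > int
Rule: comparison yields bool
Result type: bool


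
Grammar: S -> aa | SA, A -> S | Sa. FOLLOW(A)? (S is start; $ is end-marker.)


$ ∈ FOLLOW(S). For each A -> αBβ: add FIRST(β)\{ε} to FOLLOW(B); if β nullable, add FOLLOW(A).
FOLLOW(A) = {$, a}


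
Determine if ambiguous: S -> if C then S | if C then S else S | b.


dangling else: 'if C then if C then b else b' parses two ways
Ambiguous


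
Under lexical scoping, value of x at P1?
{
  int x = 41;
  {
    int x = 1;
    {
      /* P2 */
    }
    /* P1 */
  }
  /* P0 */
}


x declared in the same block as P1
x = 1


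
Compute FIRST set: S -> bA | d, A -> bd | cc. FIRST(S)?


Per alternative of S: FIRST(bA) = {b}; FIRST(d) = {d}
FIRST(S) = {b, d}


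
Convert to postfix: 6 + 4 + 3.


Left to right (same or higher precedence on left)
Postfix: 6 4 + 3 +


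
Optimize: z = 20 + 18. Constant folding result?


20 + 18 = 38 at compile time
Optimized: z = 38


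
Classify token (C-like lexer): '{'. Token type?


Pattern: delimiter/punctuation
Type: PUNCTUATION


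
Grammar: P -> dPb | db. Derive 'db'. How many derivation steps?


Derivation: P => db
Steps: 1


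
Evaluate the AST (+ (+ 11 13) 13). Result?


Evaluate inner: (+ 11 13) = 24
Evaluate root: (+ 24 13) = 37
Result: 37


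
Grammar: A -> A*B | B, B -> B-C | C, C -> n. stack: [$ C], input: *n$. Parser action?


'C' (not preceded by B-) is the handle for B -> C
Action: reduce (B -> C)


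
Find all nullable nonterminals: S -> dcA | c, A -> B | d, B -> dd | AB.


A nonterminal is nullable iff some alternative derives ε (directly, or every symbol in it is nullable)
Nullable: {}


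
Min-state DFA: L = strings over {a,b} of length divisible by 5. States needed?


Track length mod 5: states 0..4, accept at 0
Minimal DFA: 5 states


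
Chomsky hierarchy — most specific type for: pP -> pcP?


LHS has context (more than one symbol) and |LHS| ≤ |RHS|
Classification: Type 1 (Context-Sensitive)


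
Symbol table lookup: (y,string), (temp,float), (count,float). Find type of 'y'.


Lookup 'y' → type string


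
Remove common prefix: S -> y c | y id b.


Common prefix: 'y'
Factored: S -> y S', S' -> c | id b


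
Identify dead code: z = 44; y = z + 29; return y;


z is read by y's definition; y is returned
No dead code


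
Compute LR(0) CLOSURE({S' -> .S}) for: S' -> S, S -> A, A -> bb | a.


Start: S' -> .S
For each item with dot before a nonterminal B, add B -> .γ for every B-production
Closure: [S' -> .S, S -> .A, A -> .bb, A -> .a]


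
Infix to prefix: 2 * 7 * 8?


left-to-right (same/higher precedence on left): tree is (* (* 2 7) 8)
Prefix: * * 2 7 8


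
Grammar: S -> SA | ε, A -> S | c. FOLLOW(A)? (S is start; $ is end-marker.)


$ ∈ FOLLOW(S). For each A -> αBβ: add FIRST(β)\{ε} to FOLLOW(B); if β nullable, add FOLLOW(A).
FOLLOW(A) = {$, c}


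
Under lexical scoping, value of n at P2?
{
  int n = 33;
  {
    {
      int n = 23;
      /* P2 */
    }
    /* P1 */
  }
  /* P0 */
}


n declared in the same block as P2
n = 23


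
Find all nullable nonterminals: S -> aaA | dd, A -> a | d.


A nonterminal is nullable iff some alternative derives ε (directly, or every symbol in it is nullable)
Nullable: {}


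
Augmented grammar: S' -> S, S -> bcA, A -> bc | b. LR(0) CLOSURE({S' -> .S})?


Start: S' -> .S
For each item with dot before a nonterminal B, add B -> .γ for every B-production
Closure: [S' -> .S, S -> .bcA]


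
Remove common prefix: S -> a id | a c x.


Common prefix: 'a'
Factored: S -> a S', S' -> id | c x


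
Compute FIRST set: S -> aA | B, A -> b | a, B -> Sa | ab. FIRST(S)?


Per alternative of S: FIRST(aA) = {a}; FIRST(B) = {a}
FIRST(S) = {a}


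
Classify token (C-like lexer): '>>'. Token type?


Pattern: operator symbol
Type: OPERATOR


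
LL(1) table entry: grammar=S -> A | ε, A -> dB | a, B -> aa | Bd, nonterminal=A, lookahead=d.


For [A, d]: 'd' ∈ FIRST(dB)
Entry: A -> dB


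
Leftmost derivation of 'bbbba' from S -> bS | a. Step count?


Derivation: S => bS => bbS => bbbS => bbbbS => bbbba
Steps: 5


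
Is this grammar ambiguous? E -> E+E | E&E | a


'a+a&a' has two parse trees (no precedence encoded between + and &)
Ambiguous


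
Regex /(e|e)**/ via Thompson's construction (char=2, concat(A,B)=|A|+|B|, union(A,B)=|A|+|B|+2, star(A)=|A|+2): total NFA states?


Syntax tree has 2 char leaf(s), 1 union(s), 2 star(s)
chars contribute 2×2 = 4; each union adds +2; each star adds +2
Total: 4 + 2 + 4 = 10 states


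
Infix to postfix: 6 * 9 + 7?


Left to right (same or higher precedence on left)
Postfix: 6 9 * 7 +


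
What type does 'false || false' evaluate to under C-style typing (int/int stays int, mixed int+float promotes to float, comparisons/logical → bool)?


Operand types: bool || bool
Rule: logical operators take bool operands and yield bool
Result type: bool


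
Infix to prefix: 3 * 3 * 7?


left-to-right (same/higher precedence on left): tree is (* (* 3 3) 7)
Prefix: * * 3 3 7


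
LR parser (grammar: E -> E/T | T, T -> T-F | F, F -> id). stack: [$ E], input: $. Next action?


start symbol E on stack, input exhausted
Action: accept


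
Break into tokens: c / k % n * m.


Scan left to right, longest-match per lexeme
Tokens: ID(c), OP(/), ID(k), OP(%), ID(n), OP(*), ID(m)


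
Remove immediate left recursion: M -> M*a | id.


Left-recursive alternatives: M*a; non-recursive: id
Introduce M': M -> idM', M' -> *aM' | ε


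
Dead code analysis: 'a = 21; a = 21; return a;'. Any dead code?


first assignment to a is overwritten before any read
Dead: 'a = 21'


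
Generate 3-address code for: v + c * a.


Break into single-operator statements:
t1 = c * a
t2 = v + t1


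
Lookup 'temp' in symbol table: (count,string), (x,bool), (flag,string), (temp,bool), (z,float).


Lookup 'temp' → type bool


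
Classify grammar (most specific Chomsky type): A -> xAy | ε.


Single nonterminal LHS, but x^n y^n is not regular
Classification: Type 2 (Context-Free)


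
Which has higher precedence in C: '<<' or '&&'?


'<<' is shift (level 8); '&&' is logical AND (level 2)
Higher level binds tighter
'<<' has higher precedence than '&&'


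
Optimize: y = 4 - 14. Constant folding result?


4 - 14 = -10 at compile time
Optimized: y = -10


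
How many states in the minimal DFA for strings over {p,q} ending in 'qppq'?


Track the longest suffix of input matching a prefix of 'qppq': 5 classes (prefixes of length 0..4)
Minimal DFA: 5 states


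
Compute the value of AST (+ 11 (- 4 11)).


Evaluate inner: (- 4 11) = -7
Evaluate root: (+ 11 -7) = 4
Result: 4


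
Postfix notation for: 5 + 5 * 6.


* has higher precedence, evaluate 5*6 first
Postfix: 5 5 6 * +


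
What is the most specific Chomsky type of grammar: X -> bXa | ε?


Single nonterminal LHS, but b^n a^n is not regular
Classification: Type 2 (Context-Free)


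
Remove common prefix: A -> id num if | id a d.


Common prefix: 'id'
Factored: A -> id A', A' -> num if | a d


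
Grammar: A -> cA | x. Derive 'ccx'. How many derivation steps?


Derivation: A => cA => ccA => ccx
Steps: 3


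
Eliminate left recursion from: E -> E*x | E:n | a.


Left-recursive alternatives: E*x, E:n; non-recursive: a
Introduce E': E -> aE', E' -> *xE' | :nE' | ε


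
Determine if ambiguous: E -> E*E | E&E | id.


'id*id&id' has two parse trees (no precedence encoded between * and &)
Ambiguous


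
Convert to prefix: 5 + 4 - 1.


left-to-right (same/higher precedence on left): tree is (- (+ 5 4) 1)
Prefix: - + 5 4 1


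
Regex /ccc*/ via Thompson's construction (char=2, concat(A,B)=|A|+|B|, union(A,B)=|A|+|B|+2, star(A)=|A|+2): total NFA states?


Syntax tree has 3 char leaf(s), 0 union(s), 1 star(s)
chars contribute 3×2 = 6; each union adds +2; each star adds +2
Total: 6 + 0 + 2 = 8 states


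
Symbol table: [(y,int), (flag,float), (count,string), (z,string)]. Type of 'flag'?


Lookup 'flag' → type float


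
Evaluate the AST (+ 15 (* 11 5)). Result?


Evaluate inner: (* 11 5) = 55
Evaluate root: (+ 15 55) = 70
Result: 70


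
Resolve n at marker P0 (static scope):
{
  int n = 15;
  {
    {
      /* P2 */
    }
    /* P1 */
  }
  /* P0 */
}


n declared in the same block as P0
n = 15


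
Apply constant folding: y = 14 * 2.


14 * 2 = 28 at compile time
Optimized: y = 28


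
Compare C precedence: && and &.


'&' is bitwise AND (level 5); '&&' is logical AND (level 2)
Higher level binds tighter
'&' has higher precedence than '&&'


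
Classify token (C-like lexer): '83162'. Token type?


Pattern: digits only
Type: INTEGER_LITERAL


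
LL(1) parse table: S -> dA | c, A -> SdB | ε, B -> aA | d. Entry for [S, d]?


For [S, d]: 'd' ∈ FIRST(dA)
Entry: S -> dA


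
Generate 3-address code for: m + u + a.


Break into single-operator statements:
t1 = m + u
t2 = t1 + a


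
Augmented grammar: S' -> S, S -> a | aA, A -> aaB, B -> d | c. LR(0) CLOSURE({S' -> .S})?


Start: S' -> .S
For each item with dot before a nonterminal B, add B -> .γ for every B-production
Closure: [S' -> .S, S -> .a, S -> .aA]


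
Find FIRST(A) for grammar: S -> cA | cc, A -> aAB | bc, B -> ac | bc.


Per alternative of A: FIRST(aAB) = {a}; FIRST(bc) = {b}
FIRST(A) = {a, b}


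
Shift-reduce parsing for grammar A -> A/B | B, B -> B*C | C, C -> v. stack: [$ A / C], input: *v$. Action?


'C' (not preceded by B*) is the handle for B -> C
Action: reduce (B -> C)


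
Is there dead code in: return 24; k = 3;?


statement follows a return and is unreachable
Dead: 'k = 3'


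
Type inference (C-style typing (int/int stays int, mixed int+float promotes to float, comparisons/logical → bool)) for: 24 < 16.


Operand types: int < int
Rule: comparison yields bool
Result type: bool


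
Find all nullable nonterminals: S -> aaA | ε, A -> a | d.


A nonterminal is nullable iff some alternative derives ε (directly, or every symbol in it is nullable)
Nullable: {S}


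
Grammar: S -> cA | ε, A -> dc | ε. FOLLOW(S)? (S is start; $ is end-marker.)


$ ∈ FOLLOW(S). For each A -> αBβ: add FIRST(β)\{ε} to FOLLOW(B); if β nullable, add FOLLOW(A).
FOLLOW(S) = {$}


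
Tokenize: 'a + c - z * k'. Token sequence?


Scan left to right, longest-match per lexeme
Tokens: ID(a), OP(+), ID(c), OP(-), ID(z), OP(*), ID(k)


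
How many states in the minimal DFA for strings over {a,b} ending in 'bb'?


Track the longest suffix of input matching a prefix of 'bb': 3 classes (prefixes of length 0..2)
Minimal DFA: 3 states


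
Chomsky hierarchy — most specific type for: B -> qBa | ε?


Single nonterminal LHS, but q^n a^n is not regular
Classification: Type 2 (Context-Free)


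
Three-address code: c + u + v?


Break into single-operator statements:
t1 = c + u
t2 = t1 + v


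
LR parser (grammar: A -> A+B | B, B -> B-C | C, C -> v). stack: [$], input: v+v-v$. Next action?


no handle on stack; shift 'v'
Action: shift


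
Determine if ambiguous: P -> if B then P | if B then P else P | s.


dangling else: 'if B then if B then s else s' parses two ways
Ambiguous


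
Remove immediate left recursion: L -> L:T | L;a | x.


Left-recursive alternatives: L:T, L;a; non-recursive: x
Introduce L': L -> xL', L' -> :TL' | ;aL' | ε


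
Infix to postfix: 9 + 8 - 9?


Left to right (same or higher precedence on left)
Postfix: 9 8 + 9 -


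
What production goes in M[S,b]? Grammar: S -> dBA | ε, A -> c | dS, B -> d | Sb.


For [S, b]: ε is nullable and 'b' ∈ FOLLOW(S)
Entry: S -> ε


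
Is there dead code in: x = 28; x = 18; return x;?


first assignment to x is overwritten before any read
Dead: 'x = 28'


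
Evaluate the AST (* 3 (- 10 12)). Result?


Evaluate inner: (- 10 12) = -2
Evaluate root: (* 3 -2) = -6
Result: -6


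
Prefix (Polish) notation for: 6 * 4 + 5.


left-to-right (same/higher precedence on left): tree is (+ (* 6 4) 5)
Prefix: + * 6 4 5


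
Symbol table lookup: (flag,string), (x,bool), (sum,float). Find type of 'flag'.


Lookup 'flag' → type string


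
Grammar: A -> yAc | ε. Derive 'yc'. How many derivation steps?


Derivation: A => yAc => yc
Steps: 2


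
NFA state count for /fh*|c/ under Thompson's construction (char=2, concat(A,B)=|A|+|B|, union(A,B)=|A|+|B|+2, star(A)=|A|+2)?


Syntax tree has 3 char leaf(s), 1 union(s), 1 star(s)
chars contribute 3×2 = 6; each union adds +2; each star adds +2
Total: 6 + 2 + 2 = 10 states


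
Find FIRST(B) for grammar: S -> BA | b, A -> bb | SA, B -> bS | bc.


Per alternative of B: FIRST(bS) = {b}; FIRST(bc) = {b}
FIRST(B) = {b}


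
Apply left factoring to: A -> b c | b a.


Common prefix: 'b'
Factored: A -> b A', A' -> c | a


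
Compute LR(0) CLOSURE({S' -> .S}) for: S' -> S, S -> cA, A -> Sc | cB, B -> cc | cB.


Start: S' -> .S
For each item with dot before a nonterminal B, add B -> .γ for every B-production
Closure: [S' -> .S, S -> .cA]


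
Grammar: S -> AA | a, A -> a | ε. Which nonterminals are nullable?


A nonterminal is nullable iff some alternative derives ε (directly, or every symbol in it is nullable)
Nullable: {A, S}


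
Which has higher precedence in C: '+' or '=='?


'+' is additive (level 9); '==' is equality (level 6)
Higher level binds tighter
'+' has higher precedence than '=='


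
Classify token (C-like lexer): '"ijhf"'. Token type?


Pattern: double-quoted sequence
Type: STRING_LITERAL


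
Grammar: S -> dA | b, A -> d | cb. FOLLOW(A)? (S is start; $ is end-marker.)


$ ∈ FOLLOW(S). For each A -> αBβ: add FIRST(β)\{ε} to FOLLOW(B); if β nullable, add FOLLOW(A).
FOLLOW(A) = {$}


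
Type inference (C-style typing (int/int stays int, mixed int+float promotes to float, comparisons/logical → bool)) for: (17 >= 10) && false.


Operand types: bool && bool
Rule: logical operators take bool operands and yield bool
Result type: bool
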